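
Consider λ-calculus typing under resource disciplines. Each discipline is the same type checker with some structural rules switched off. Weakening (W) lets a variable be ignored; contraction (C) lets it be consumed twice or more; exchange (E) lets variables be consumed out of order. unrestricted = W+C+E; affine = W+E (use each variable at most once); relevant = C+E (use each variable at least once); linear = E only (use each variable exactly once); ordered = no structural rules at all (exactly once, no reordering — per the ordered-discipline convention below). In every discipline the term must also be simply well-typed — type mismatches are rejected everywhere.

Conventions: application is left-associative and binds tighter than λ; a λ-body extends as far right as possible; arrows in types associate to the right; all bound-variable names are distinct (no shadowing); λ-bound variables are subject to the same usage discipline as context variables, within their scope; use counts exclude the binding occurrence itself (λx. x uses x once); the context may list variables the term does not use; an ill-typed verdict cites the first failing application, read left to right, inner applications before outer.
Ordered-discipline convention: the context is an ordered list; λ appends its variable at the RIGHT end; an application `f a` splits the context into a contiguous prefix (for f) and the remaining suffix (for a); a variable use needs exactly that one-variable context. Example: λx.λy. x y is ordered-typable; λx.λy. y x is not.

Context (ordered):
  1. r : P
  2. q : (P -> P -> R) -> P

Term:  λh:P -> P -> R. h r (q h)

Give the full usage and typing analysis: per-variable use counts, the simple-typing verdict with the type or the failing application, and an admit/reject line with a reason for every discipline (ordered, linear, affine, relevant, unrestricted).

usage: r: 1; q: 1; h (λ-bound): 2
use order (left to right): h, r, q, h
typing: well-typed at (P -> P -> R) -> R
ordered: ✗ — repeated use of h ×2
linear: ✗ — repeated use of h ×2
affine: ✗ — repeated use of h ×2
relevant: ✓ — r, q, h: all used, weakening unneeded
unrestricted: ✓ — well-typed at (P -> P -> R) -> R; no restrictions here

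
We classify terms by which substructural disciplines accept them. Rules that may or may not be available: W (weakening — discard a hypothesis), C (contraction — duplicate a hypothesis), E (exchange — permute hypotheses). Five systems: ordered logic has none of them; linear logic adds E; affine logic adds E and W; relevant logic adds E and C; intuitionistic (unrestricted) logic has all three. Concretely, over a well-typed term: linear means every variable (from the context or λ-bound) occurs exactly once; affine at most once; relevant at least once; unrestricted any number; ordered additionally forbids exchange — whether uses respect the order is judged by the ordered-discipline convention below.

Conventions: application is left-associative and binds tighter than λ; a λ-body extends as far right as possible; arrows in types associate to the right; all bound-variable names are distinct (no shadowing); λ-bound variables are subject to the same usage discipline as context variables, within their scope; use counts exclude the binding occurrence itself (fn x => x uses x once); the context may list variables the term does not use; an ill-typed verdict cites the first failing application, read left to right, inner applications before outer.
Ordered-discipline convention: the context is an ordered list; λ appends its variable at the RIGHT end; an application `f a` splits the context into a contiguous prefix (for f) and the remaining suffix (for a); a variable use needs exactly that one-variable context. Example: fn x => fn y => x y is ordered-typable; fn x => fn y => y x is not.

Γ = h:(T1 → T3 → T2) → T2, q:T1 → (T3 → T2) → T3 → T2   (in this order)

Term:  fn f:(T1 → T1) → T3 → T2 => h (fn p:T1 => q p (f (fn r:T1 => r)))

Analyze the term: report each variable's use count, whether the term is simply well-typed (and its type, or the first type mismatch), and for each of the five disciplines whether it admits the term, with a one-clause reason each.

variable uses: h ×1, q ×1, f [bound] ×1, p [bound] ×1, r [bound] ×1
left-to-right use order: h, q, p, f, r
typing: ✓ — ((T1 → T1) → T3 → T2) → T2
ordered: ✗, no ordered split (uses run h, q, p, f, r)
linear: ✓, single use per variable (h, q, f, p, r)
affine: ✓, none of h, q, f, p, r used more than once
relevant: ✓, h, q, f, p, r: all used, weakening unneeded
unrestricted: ✓, simply typable at ((T1 → T1) → T3 → T2) → T2; W, C, E all held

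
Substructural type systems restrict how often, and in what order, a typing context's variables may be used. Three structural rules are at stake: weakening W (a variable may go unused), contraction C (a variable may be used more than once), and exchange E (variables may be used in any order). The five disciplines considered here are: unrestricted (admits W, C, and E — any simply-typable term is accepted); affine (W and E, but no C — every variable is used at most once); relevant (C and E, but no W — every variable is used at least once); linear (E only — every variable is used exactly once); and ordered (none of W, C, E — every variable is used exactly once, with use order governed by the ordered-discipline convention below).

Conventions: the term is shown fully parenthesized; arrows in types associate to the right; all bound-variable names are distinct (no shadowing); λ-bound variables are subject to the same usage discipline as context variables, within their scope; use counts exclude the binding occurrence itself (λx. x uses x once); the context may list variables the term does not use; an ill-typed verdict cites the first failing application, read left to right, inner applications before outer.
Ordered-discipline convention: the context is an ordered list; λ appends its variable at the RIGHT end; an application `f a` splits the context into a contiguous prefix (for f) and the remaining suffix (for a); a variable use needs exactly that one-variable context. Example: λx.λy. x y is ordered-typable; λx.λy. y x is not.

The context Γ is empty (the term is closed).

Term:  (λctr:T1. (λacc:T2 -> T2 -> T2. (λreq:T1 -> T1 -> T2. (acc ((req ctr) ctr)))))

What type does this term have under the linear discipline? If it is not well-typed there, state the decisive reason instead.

not well-typed under linear — repeated use of ctr ×2
variable uses: ctr (bound): 2; acc (bound): 1; req (bound): 1
use order (left to right): acc, req, ctr, ctr
typing: the term checks, with type T1 -> (T2 -> T2 -> T2) -> (T1 -> T1 -> T2) -> T2 -> T2
per-discipline verdicts: ordered ✗; linear ✗; affine ✗; relevant ✓; unrestricted ✓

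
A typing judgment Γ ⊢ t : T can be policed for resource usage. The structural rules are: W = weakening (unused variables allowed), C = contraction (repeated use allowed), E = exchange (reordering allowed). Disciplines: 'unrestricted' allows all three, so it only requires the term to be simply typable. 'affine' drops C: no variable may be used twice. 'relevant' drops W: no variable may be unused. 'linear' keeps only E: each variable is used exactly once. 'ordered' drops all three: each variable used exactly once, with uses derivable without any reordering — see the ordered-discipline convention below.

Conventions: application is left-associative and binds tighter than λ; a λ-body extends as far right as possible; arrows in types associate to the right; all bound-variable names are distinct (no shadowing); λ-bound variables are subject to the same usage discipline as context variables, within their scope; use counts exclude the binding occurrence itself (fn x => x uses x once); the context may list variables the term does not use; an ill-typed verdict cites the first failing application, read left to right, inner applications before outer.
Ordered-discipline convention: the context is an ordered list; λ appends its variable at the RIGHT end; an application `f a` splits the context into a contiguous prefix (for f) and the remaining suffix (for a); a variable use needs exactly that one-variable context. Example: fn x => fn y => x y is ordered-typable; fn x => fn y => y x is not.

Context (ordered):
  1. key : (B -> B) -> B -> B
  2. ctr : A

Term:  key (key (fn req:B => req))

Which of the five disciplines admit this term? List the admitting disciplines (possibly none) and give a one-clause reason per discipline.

admitted by: unrestricted
use counts: key=2; ctr=0; req (bound)=1
left-to-right use order: key, key, req
typing: the term checks, with type B -> B
ordered: ✗ — needs contraction — key ×2; needs weakening: ctr unused
linear: ✗ — needs contraction — key ×2; needs weakening: ctr unused
affine: ✗ — needs contraction — key ×2
relevant: ✗ — needs weakening: ctr unused
unrestricted: ✓ — well-typed at B -> B; no restrictions here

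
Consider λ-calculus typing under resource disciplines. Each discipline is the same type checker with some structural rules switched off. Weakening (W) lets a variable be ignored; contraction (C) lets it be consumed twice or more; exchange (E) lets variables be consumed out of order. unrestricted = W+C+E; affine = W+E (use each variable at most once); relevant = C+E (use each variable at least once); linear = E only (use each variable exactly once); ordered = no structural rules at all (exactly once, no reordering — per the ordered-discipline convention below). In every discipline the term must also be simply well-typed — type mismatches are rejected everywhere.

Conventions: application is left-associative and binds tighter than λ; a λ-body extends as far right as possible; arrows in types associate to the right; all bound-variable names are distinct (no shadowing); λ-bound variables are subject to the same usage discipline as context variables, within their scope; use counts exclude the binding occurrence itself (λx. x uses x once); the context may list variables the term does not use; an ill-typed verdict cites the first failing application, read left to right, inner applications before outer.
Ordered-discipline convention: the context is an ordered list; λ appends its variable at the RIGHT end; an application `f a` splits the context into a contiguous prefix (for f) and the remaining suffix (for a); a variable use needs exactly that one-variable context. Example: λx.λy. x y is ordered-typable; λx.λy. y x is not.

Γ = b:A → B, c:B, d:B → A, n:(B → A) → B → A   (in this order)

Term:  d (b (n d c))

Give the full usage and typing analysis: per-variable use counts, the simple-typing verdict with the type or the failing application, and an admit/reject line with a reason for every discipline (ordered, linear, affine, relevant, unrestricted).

usage: b: 1×, c: 1×, d: 2×, n: 1×
use order (left to right): d, b, n, d, c
typing: well-typed — term : A
ordered ✗ (d ×2 used more than once (contraction))
linear ✗ (d ×2 used more than once (contraction))
affine ✗ (d ×2 used more than once (contraction))
relevant ✓ (every one of b, c, d, n appears)
unrestricted ✓ (well-typed at A; no restrictions here)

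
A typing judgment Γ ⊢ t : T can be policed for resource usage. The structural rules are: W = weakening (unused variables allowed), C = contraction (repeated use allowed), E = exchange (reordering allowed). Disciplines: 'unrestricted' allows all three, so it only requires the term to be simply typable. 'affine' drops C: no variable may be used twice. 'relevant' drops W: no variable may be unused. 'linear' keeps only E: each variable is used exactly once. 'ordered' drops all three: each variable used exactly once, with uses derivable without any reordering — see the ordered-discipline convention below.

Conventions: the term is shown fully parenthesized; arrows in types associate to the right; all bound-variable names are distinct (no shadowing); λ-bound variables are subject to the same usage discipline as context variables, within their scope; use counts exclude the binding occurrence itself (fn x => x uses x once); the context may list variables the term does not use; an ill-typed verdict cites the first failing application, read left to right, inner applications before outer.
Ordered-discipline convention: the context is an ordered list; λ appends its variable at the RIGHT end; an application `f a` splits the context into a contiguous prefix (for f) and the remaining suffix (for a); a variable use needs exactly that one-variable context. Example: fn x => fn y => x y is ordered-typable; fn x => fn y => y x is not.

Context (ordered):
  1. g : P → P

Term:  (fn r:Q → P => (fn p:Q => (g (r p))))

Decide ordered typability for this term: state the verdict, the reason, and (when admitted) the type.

yes — g, r, p once each; derivable with no W/C/E; term : (Q → P) → Q → P
variable uses: g ×1, r (bound) ×1, p (bound) ×1
left-to-right use order: g, r, p
typing: the term checks, with type (Q → P) → Q → P
across the five disciplines: ordered ✓ | linear ✓ | affine ✓ | relevant ✓ | unrestricted ✓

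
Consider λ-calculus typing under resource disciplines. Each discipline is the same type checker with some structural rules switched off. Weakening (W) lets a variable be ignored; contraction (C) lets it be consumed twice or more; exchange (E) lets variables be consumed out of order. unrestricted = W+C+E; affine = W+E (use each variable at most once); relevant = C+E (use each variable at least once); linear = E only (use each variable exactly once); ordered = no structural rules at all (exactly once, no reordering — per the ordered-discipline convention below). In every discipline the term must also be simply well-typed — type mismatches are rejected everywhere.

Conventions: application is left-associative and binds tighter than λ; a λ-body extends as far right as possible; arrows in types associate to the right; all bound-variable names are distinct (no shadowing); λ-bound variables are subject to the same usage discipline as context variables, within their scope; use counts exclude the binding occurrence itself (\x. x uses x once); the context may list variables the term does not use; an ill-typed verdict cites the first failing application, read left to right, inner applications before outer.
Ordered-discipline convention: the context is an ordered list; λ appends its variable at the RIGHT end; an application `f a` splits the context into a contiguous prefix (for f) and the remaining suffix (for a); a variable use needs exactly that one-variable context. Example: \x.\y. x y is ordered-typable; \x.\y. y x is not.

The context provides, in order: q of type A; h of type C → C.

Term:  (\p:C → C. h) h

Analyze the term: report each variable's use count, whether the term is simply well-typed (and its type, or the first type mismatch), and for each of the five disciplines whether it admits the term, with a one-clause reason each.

use counts: q ×0; h ×2; p (λ-bound) ×0
uses in reading order: h, h
typing: ✓ — C → C
ordered: ✗ — needs contraction — h ×2; unused: q, p — weakening required
linear: ✗ — needs contraction — h ×2; unused: q, p — weakening required
affine: ✗ — needs contraction — h ×2
relevant: ✗ — unused: q, p — weakening required
unrestricted: ✓ — typability at C → C is all that's needed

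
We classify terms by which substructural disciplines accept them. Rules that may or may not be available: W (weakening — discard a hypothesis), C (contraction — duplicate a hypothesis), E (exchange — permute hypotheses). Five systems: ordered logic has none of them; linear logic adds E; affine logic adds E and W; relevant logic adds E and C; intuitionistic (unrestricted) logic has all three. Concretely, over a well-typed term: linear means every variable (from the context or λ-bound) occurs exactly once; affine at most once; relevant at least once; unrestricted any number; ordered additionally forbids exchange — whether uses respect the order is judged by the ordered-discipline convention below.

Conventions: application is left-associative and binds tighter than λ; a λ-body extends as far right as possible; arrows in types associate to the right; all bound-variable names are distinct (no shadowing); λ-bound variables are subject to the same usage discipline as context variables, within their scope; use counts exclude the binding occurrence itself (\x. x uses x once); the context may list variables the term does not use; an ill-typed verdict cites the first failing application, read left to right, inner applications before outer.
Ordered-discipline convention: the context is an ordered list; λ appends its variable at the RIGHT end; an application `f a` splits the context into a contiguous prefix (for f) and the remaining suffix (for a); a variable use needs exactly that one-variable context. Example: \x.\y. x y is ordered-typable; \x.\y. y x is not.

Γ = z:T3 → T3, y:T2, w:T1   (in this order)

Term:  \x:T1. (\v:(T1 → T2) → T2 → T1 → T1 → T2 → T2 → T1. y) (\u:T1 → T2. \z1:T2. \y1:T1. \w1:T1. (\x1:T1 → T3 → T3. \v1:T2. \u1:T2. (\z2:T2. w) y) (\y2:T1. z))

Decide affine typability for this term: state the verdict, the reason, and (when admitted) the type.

no — needs contraction — y ×2
variable uses: z ×1, y ×2, w ×1, x (bound) ×0, v (bound) ×0, u (bound) ×0, z1 (bound) ×0, y1 (bound) ×0, w1 (bound) ×0, x1 (bound) ×0, v1 (bound) ×0, u1 (bound) ×0, z2 (bound) ×0, y2 (bound) ×0
use order (left to right): y, w, y, z
typing: well-typed — term : T1 → T2
summary: ordered ✗, linear ✗, affine ✗, relevant ✗, unrestricted ✓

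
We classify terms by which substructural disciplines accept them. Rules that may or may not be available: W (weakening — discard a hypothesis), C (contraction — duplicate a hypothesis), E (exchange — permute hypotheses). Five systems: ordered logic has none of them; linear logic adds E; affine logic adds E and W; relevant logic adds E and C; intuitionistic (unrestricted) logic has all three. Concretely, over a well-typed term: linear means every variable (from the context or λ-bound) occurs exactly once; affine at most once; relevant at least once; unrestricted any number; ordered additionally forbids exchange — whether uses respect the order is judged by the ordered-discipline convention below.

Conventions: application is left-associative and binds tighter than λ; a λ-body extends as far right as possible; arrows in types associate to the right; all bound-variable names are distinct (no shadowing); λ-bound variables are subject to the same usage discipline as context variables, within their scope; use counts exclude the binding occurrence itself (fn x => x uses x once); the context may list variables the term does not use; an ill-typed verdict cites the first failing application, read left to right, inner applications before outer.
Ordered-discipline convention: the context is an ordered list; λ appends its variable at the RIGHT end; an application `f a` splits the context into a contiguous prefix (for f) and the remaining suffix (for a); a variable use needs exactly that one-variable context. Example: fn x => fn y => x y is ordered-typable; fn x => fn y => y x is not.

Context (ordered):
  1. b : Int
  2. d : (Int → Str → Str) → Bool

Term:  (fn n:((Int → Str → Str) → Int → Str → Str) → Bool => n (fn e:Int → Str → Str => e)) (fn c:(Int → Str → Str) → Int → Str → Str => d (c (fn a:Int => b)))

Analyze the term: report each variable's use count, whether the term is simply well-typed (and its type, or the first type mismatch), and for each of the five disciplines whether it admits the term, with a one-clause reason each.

variable uses: b: 1, d: 1, n (bound): 1, e (bound): 1, c (bound): 1, a (bound): 0
use order (left to right): n, e, d, c, b
typing: ill-typed: a function awaiting Int → Str → Str gets Int → Int
ordered ✗ (a type mismatch blocks all five)
linear ✗ (the type mismatch rejects it)
affine ✗ (not simply typable)
relevant ✗ (fails simple typing)
unrestricted ✗ (a type mismatch blocks all five)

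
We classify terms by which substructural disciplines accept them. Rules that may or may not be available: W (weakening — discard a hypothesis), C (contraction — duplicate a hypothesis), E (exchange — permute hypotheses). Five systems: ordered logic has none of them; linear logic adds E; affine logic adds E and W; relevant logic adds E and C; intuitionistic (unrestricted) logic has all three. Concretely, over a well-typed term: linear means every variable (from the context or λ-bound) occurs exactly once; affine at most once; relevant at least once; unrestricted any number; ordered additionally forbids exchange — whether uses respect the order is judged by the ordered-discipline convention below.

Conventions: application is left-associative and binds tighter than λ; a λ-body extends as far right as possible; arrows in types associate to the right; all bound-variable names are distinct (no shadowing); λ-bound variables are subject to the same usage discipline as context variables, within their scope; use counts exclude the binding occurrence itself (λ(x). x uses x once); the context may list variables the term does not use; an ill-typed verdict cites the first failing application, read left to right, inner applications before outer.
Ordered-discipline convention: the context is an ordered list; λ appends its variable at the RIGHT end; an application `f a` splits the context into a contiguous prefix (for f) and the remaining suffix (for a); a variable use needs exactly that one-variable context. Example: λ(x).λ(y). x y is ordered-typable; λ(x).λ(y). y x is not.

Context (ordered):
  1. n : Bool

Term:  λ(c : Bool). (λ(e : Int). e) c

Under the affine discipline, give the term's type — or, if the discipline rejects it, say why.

not well-typed under affine — a type mismatch blocks all five
variable uses: n=0, c (bound)=1, e (bound)=1
use order (left to right): e, c
typing: ill-typed: an argument Bool mismatches the expected Int
per-discipline verdicts: ordered ✗ | linear ✗ | affine ✗ | relevant ✗ | unrestricted ✗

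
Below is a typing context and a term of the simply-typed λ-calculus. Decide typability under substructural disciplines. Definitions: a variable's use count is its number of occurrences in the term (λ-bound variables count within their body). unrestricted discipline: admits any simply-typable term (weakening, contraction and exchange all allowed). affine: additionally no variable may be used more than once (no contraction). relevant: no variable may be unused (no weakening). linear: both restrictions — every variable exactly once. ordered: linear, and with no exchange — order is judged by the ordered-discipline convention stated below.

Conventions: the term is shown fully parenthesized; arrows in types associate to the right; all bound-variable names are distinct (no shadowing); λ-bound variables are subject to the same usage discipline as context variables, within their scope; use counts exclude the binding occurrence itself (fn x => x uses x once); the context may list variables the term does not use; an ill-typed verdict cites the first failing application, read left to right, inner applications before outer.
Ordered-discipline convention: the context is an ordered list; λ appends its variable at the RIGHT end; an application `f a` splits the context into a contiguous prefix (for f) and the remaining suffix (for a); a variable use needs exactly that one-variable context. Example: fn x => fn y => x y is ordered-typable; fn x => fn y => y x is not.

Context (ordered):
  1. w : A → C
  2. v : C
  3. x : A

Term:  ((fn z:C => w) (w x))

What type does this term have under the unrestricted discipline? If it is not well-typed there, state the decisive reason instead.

term : A → C
variable uses: w: 2; v: 0; x: 1; z (bound): 0
left-to-right use order: w, w, x
typing: ✓ — A → C
all disciplines: ordered ✗; linear ✗; affine ✗; relevant ✗; unrestricted ✓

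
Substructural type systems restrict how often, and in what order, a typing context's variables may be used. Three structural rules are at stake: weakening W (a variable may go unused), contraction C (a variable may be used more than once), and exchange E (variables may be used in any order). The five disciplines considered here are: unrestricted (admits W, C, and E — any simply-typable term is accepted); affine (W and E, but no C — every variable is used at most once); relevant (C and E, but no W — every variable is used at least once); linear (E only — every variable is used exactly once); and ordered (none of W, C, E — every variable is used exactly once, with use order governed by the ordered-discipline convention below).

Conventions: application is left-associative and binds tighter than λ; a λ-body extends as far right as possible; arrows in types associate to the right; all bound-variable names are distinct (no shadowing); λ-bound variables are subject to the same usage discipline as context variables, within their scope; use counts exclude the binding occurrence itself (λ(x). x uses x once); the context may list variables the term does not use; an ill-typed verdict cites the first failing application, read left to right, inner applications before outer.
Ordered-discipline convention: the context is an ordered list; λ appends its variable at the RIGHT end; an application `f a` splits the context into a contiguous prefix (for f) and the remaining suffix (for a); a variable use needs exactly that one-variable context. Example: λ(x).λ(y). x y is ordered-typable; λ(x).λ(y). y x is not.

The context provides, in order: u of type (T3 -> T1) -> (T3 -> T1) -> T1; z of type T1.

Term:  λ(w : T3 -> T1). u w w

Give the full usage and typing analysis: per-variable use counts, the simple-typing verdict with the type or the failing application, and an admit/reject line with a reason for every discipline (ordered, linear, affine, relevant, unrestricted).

variable uses: u=1, z=0, w [bound]=2
order of uses: u, w, w
typing: well-typed — term : (T3 -> T1) -> T1
ordered ✗ (uses contraction: w ×2; unused: z — weakening required)
linear ✗ (uses contraction: w ×2; unused: z — weakening required)
affine ✗ (uses contraction: w ×2)
relevant ✗ (unused: z — weakening required)
unrestricted ✓ (well-typed at (T3 -> T1) -> T1; no restrictions here)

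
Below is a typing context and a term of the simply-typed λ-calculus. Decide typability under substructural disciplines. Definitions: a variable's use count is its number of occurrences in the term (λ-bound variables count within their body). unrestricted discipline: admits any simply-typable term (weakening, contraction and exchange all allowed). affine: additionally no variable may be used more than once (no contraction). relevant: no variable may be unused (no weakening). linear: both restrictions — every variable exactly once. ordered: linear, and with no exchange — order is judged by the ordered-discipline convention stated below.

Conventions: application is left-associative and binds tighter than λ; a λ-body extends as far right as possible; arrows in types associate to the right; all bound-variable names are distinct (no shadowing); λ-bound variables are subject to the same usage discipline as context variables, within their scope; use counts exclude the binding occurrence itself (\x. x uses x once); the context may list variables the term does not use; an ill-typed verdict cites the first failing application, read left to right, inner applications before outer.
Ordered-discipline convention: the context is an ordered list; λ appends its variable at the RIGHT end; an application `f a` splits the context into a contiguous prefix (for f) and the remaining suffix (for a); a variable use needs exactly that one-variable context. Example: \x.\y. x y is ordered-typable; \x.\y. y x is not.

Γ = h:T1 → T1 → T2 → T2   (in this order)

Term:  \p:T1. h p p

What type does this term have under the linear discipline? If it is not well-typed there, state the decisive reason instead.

not well-typed under linear — p ×2 used more than once (contraction)
counts: h=1; p (bound)=2
uses in reading order: h, p, p
typing: the term checks, with type T1 → T2 → T2
all disciplines: ordered ✗ | linear ✗ | affine ✗ | relevant ✓ | unrestricted ✓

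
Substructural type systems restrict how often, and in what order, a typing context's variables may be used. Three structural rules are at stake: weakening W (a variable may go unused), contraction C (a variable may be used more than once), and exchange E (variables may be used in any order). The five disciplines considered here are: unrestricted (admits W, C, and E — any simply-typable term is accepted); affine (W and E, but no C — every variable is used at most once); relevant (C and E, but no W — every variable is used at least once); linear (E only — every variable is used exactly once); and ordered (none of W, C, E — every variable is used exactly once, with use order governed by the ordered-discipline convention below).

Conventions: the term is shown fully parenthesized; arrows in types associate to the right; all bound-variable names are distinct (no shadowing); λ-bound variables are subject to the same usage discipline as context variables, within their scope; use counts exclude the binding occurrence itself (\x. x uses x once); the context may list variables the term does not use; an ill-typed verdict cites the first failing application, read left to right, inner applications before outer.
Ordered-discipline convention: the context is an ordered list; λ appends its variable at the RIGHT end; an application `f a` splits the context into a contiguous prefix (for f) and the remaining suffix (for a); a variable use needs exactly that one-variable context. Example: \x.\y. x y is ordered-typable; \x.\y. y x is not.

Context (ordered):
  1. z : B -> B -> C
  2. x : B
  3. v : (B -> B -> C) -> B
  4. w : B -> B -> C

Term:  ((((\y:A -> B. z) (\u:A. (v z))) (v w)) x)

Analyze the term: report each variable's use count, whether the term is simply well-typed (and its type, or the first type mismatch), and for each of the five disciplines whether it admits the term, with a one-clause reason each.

use counts: z ×2; x ×1; v ×2; w ×1; y [bound] ×0; u [bound] ×0
uses in reading order: z, v, z, v, w, x
typing: the term checks, with type C
ordered: ✗, z ×2, v ×2 used more than once (contraction); y, u left unused
linear: ✗, z ×2, v ×2 used more than once (contraction); y, u left unused
affine: ✗, z ×2, v ×2 used more than once (contraction)
relevant: ✗, y, u left unused
unrestricted: ✓, type-checks (C) and nothing is barred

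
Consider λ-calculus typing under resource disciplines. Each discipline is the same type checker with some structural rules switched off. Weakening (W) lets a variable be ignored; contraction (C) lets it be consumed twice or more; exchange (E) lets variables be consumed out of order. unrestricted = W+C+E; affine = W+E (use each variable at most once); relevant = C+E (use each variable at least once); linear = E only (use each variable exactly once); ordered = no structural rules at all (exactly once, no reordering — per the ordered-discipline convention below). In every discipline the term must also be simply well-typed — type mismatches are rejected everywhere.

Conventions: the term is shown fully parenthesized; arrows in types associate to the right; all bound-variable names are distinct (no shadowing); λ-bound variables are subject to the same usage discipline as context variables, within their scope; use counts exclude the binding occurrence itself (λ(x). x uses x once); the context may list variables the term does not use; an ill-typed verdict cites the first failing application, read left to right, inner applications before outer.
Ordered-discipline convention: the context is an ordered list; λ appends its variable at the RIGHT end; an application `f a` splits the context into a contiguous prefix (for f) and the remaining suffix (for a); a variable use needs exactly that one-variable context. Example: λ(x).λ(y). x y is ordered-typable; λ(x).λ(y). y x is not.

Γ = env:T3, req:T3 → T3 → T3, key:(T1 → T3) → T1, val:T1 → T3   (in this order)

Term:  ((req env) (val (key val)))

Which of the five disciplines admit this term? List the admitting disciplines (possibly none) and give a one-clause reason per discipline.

admitting disciplines: relevant, unrestricted
counts: env ×1, req ×1, key ×1, val ×2
use order (left to right): req, env, val, key, val
typing: the term checks, with type T3
ordered: ✗ — repeated use of val ×2
linear: ✗ — repeated use of val ×2
affine: ✗ — repeated use of val ×2
relevant: ✓ — every one of env, req, key, val appears
unrestricted: ✓ — typability at T3 is all that's needed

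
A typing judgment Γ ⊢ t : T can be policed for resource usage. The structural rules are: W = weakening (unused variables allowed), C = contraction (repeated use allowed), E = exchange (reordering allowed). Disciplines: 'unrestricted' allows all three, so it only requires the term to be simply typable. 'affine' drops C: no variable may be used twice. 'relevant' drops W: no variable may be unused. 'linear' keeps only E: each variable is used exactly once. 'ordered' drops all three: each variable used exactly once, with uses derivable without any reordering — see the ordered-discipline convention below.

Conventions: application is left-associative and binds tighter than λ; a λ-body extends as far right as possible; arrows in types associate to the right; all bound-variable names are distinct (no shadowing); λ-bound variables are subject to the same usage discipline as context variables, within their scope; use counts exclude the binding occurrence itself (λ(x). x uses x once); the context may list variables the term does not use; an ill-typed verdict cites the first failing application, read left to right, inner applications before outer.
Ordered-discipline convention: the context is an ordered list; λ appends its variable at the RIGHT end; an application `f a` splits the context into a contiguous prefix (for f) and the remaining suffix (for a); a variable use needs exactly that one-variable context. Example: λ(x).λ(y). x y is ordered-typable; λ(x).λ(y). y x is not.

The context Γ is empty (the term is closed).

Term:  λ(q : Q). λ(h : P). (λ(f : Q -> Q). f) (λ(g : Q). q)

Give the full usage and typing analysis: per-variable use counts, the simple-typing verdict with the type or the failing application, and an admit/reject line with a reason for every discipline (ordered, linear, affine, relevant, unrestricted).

variable uses: q [bound]=1, h [bound]=0, f [bound]=1, g [bound]=0
use order (left to right): f, q
typing: ✓ — Q -> P -> Q -> Q
ordered ✗ (needs weakening: h, g unused)
linear ✗ (needs weakening: h, g unused)
affine ✓ (no duplicate uses among q, h, f, g)
relevant ✗ (needs weakening: h, g unused)
unrestricted ✓ (simply typable at Q -> P -> Q -> Q; W, C, E all held)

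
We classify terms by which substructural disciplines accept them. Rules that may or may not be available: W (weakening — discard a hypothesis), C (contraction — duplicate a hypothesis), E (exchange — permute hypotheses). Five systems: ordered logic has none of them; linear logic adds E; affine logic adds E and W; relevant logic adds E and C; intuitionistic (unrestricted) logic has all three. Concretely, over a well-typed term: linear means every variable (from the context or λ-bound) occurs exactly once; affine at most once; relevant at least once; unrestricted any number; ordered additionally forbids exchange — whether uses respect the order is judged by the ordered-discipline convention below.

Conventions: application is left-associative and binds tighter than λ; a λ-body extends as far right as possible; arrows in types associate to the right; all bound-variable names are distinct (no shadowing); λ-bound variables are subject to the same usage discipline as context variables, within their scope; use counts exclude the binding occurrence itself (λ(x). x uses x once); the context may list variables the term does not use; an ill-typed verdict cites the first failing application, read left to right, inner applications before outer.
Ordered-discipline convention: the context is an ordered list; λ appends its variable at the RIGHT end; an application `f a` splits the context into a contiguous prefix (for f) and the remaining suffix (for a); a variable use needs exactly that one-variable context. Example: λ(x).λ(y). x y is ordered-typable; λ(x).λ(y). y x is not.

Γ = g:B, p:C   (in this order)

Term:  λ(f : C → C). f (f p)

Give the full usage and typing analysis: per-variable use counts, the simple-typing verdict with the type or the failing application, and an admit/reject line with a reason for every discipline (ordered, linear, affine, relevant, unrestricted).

counts: g=0; p=1; f (bound)=2
uses in reading order: f, f, p
typing: the term checks, with type (C → C) → C
ordered ✗ (f ×2 used more than once (contraction); needs weakening: g unused)
linear ✗ (f ×2 used more than once (contraction); needs weakening: g unused)
affine ✗ (f ×2 used more than once (contraction))
relevant ✗ (needs weakening: g unused)
unrestricted ✓ (well-typed at (C → C) → C; no restrictions here)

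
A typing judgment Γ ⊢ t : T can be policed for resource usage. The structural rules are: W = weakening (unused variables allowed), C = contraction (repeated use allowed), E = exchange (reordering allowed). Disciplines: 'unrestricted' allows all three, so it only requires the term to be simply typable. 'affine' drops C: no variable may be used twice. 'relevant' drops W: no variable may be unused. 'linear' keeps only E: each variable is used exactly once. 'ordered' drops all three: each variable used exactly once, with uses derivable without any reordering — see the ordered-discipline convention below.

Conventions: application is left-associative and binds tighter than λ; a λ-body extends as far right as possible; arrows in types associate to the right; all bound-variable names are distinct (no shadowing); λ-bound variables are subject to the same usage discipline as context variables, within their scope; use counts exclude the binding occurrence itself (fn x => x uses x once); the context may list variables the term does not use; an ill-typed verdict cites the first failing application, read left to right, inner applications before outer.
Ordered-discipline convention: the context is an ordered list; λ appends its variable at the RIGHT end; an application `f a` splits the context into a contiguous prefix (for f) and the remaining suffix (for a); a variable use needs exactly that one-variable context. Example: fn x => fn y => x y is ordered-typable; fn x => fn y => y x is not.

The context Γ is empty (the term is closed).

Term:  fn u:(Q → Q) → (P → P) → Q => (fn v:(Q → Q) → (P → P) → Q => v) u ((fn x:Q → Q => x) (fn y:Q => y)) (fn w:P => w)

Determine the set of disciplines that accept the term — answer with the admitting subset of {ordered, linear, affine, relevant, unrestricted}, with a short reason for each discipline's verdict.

admitted by: ordered, linear, affine, relevant, unrestricted
variable uses: u (λ-bound)=1, v (λ-bound)=1, x (λ-bound)=1, y (λ-bound)=1, w (λ-bound)=1
use order (left to right): v, u, x, y, w
typing: well-typed at ((Q → Q) → (P → P) → Q) → Q
ordered ✓ (u, v, x, y, w: once each, no exchange needed)
linear ✓ (u, v, x, y, w: one use apiece)
affine ✓ (at most one use each (u, v, x, y, w))
relevant ✓ (none of u, v, x, y, w goes unused)
unrestricted ✓ (simply typable at ((Q → Q) → (P → P) → Q) → Q; W, C, E all held)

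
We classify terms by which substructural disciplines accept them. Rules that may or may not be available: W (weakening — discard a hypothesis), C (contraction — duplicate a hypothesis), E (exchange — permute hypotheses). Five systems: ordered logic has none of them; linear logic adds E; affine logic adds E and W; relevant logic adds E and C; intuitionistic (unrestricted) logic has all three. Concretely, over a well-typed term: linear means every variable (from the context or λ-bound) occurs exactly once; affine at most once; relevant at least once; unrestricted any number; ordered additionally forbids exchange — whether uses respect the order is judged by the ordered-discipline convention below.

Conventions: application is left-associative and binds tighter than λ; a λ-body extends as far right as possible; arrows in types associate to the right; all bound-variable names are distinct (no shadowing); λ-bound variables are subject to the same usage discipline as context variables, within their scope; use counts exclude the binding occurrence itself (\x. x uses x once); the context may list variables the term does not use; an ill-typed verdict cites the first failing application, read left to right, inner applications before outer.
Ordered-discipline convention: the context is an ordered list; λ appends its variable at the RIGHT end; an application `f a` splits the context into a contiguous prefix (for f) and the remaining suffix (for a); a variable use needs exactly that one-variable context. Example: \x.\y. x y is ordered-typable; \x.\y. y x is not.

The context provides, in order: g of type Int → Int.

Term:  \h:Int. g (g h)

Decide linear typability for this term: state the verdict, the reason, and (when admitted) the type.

no — g ×2 used more than once (contraction)
use counts: g: 2×, h (λ-bound): 1×
left-to-right use order: g, g, h
typing: the term checks, with type Int → Int
summary: ordered ✗, linear ✗, affine ✗, relevant ✓, unrestricted ✓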